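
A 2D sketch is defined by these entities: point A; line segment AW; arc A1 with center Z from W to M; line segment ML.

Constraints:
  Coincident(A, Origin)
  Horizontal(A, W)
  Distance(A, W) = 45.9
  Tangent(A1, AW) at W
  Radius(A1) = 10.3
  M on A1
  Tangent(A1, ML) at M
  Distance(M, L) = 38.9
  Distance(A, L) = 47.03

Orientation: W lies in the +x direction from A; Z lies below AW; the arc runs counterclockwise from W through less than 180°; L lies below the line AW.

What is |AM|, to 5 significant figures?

36.962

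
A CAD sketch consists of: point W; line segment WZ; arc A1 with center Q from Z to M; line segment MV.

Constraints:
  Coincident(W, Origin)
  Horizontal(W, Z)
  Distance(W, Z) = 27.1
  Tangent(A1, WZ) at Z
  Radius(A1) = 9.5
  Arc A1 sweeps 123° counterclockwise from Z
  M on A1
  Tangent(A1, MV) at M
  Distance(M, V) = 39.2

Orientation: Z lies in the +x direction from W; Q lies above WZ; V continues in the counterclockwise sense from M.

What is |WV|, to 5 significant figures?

49.489

W is at the origin; W and Z share the same y with |WZ| = 27.1 and Z on the +x side, so Z = (27.100, 0.0000). Tangency of A1 to WZ means the radius QZ is perpendicular to WZ, so Q = Z + (0, 9.5) = (27.100, 9.5000). On A1, Z sits at bearing -90° from Q; a 123° counterclockwise sweep puts M at bearing 33°, so M = Q + 9.5·(cos 33°, sin 33°) = (35.067, 14.674). The tangent condition forces QM to be normal to MV, so MV runs along (−sin 33°, cos 33°); with |MV| = 39.2, V = (13.718, 47.550). Then |WV| = |V − W| = 49.489.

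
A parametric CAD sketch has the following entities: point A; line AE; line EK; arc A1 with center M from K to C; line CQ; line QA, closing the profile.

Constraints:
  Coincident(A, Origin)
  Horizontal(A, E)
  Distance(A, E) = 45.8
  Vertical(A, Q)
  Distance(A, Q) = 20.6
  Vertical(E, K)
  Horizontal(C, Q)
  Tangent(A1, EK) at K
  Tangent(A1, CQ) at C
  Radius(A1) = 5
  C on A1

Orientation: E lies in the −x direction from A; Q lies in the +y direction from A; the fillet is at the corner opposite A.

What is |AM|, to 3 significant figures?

43.7

A is at the origin; A and E share the same y with |AE| = 45.8 and E on the −x side, so E = (-45.8, 0.00). A and Q share the same x with |AQ| = 20.6 and Q on the +y side, so Q = (0.00, 20.6). The virtual corner opposite A is at (-45.8, 20.6). Tangency of A1 to EK means the radius MK is perpendicular to EK and the tangent condition forces MC to be normal to CQ, with radius 5.0, so the center M sits 5.0 in from both sides at M = (-40.8, 15.6). Then |AM| = |M − A| = 43.7.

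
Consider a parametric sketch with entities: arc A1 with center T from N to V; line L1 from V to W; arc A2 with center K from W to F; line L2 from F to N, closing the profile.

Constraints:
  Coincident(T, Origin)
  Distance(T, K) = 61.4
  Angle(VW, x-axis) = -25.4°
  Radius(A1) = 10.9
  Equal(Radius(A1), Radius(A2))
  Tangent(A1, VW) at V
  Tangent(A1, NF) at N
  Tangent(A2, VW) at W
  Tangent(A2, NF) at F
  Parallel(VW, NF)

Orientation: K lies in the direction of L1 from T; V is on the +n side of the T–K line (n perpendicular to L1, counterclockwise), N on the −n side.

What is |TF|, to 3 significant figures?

62.4

Tangency of A1 to both parallel lines with radius 10.9 puts V and N at T ± 10.9·n: V = (4.68, 9.85), N = (-4.68, -9.85). Equal radii place W and F the same way about K: W = K + 10.9·n = (60.1, -16.5), F = K − 10.9·n = (50.8, -36.2). Then |TF| = |F − T| = 62.4.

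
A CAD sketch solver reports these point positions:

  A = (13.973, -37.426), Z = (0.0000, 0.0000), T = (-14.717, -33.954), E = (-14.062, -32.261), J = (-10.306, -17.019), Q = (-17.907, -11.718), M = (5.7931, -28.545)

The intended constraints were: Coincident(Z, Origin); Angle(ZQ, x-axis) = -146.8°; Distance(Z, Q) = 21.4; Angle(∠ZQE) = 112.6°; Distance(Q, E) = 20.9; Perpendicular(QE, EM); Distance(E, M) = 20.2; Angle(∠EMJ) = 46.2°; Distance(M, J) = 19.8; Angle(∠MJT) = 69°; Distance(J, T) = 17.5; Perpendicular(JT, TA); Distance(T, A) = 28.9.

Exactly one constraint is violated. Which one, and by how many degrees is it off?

Perpendicular(JT, TA) — off by 7.70°.

Z = (0.00, 0.00) ✓; ZQ at -146.8° ✓; |ZQ| = 21.40 ✓; ∠ZQE = 112.6° ✓; |QE| = 20.90 ✓; ∠(QE, EM) = 90.00° ✓; |EM| = 20.20 ✓; ∠EMJ = 46.20° ✓; |MJ| = 19.80 ✓; ∠MJT = 69.00° ✓; |JT| = 17.50 ✓; ∠(JT, TA) = 97.70° ✗; |TA| = 28.90 ✓.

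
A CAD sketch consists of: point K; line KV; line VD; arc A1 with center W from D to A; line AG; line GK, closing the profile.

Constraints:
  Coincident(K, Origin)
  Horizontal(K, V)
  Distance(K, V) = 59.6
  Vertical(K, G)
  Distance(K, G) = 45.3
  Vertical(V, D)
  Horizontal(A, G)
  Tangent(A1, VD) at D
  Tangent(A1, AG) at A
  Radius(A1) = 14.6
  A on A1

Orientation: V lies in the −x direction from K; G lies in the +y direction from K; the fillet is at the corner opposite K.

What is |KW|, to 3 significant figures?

54.5

K is at the origin; KV is horizontal with |KV| = 59.6 and V on the −x side, so V = (-59.6, 0.00). K and G share the same x with |KG| = 45.3 and G on the +y side, so G = (0.00, 45.3). The virtual corner opposite K is at (-59.6, 45.3). The tangent condition forces WD to be normal to VD and the tangent condition forces WA to be normal to AG, with radius 14.6, so the center W sits 14.6 in from both sides at W = (-45.0, 30.7). Then |KW| = |W − K| = 54.5.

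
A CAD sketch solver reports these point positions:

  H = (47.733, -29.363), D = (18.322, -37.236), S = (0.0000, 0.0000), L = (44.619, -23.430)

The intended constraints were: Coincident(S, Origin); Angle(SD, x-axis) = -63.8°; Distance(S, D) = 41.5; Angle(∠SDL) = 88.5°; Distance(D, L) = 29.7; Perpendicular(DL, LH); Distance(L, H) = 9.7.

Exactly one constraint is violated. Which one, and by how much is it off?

Distance(L, H) = 9.7 — off by 3.00.

S = (0.00, 0.00) ✓; SD at -63.80° ✓; |SD| = 41.50 ✓; ∠SDL = 88.50° ✓; |DL| = 29.70 ✓; ∠(DL, LH) = 90.01° ✓; |LH| = 6.701 ✗.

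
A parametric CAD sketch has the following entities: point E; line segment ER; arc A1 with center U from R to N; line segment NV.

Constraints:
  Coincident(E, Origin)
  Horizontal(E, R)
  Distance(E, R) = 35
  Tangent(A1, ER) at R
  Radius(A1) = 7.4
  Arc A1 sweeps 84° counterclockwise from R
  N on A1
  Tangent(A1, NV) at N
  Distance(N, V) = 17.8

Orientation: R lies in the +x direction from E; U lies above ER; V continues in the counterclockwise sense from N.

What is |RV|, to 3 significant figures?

26.0

E is at the origin; E and R share the same y with |ER| = 35.0 and R on the +x side, so R = (35.0, 0.00). The tangent condition forces UR to be normal to ER, so U = R + (0, 7.4) = (35.0, 7.40). On A1, R sits at bearing -90° from U; an 84° counterclockwise sweep puts N at bearing -6°, so N = U + 7.4·(cos -6°, sin -6°) = (42.4, 6.63). Since A1 is tangent to NV there, UN ⟂ NV, so NV runs along (−sin -6°, cos -6°); with |NV| = 17.8, V = (44.2, 24.3). Then |RV| = |V − R| = 26.0.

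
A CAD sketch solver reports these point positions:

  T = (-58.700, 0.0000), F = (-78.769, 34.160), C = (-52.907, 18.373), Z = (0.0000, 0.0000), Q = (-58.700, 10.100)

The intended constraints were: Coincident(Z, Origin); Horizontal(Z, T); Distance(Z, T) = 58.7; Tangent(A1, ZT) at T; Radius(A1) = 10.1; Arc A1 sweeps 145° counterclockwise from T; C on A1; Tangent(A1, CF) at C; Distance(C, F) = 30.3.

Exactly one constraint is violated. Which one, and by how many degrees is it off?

Tangent(A1, CF) at C — off by 3.60°.

Z = (0.00, 0.00) ✓; Z.y = 0.00, T.y = 0.00 ✓; |ZT| = 58.70 ✓; ∠(QT, TZ) = 90.00° ✓; |QT| = 10.10 ✓; bearing(Q→C) − bearing(Q→T) = 145.0° ✓; |QC| = 10.10 ✓; ∠(QC, CF) = 86.40° ✗; |CF| = 30.30 ✓.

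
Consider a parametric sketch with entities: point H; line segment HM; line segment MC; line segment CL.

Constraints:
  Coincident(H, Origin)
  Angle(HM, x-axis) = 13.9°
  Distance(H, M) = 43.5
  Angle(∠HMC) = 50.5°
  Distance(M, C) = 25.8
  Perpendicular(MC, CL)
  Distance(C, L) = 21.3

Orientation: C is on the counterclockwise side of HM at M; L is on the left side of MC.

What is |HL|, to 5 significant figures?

12.407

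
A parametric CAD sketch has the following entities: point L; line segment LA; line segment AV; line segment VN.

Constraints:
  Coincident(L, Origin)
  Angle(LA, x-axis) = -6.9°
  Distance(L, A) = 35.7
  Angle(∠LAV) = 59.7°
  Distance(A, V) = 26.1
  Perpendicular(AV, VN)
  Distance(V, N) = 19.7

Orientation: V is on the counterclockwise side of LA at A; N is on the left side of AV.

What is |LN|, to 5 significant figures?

13.753

L is at the origin; LA runs at -6.9° with length 35.7, so A = 35.7·(cos -6.9°, sin -6.9°) = (35.441, -4.2889). ∠LAV = 59.7°, so AV runs at -6.9° + (180° − 59.7°) = 113.40° from the x-axis; with |AV| = 26.1, V = A + 26.1·(cos 113.40°, sin 113.40°) = (25.076, 19.665). The perpendicularity gives VN at right angles to AV; with |VN| = 19.7 on the left of AV, N = V + 19.7·(-0.91775, -0.39715) = (6.9961, 11.841). Then |LN| = |N − L| = 13.753.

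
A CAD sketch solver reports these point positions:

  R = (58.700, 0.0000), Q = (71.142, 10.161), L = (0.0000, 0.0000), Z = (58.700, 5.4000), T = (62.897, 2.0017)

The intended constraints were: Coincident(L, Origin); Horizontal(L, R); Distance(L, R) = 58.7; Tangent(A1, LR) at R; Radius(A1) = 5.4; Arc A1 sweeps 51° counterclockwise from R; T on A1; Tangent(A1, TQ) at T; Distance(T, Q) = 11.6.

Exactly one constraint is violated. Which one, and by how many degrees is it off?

Tangent(A1, TQ) at T — off by 6.30°.

L = (0.00, 0.00) ✓; L.y = 0.00, R.y = 0.00 ✓; |LR| = 58.70 ✓; ∠(ZR, RL) = 90.00° ✓; |ZR| = 5.400 ✓; bearing(Z→T) − bearing(Z→R) = 51.00° ✓; |ZT| = 5.400 ✓; ∠(ZT, TQ) = 96.30° ✗; |TQ| = 11.60 ✓.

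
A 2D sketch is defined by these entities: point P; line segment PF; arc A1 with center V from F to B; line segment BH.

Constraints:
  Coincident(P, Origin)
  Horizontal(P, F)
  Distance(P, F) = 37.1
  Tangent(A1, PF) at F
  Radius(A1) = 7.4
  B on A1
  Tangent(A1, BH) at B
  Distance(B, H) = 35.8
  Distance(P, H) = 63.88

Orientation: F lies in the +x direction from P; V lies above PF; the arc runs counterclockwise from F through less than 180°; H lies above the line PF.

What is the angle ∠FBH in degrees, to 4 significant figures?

137.7°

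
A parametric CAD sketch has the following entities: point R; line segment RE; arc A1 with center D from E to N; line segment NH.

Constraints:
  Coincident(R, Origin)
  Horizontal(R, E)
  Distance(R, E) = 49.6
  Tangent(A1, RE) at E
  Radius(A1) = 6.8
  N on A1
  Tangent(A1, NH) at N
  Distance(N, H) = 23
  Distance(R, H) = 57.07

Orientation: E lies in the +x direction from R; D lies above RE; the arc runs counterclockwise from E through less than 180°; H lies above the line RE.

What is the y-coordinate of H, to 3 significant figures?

30.7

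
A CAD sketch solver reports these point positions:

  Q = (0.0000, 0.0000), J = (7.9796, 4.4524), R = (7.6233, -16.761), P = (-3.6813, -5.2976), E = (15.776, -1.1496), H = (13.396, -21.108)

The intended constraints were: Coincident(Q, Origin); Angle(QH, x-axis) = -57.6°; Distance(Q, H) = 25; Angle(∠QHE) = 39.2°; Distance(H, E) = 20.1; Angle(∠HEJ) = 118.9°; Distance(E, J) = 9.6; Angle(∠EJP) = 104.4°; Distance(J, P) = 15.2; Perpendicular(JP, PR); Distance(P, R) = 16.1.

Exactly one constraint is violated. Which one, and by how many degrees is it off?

Perpendicular(JP, PR) — off by 4.70°.

Q = (0.00, 0.00) ✓; QH at -57.60° ✓; |QH| = 25.00 ✓; ∠QHE = 39.20° ✓; |HE| = 20.10 ✓; ∠HEJ = 118.9° ✓; |EJ| = 9.600 ✓; ∠EJP = 104.4° ✓; |JP| = 15.20 ✓; ∠(JP, PR) = 94.70° ✗; |PR| = 16.10 ✓.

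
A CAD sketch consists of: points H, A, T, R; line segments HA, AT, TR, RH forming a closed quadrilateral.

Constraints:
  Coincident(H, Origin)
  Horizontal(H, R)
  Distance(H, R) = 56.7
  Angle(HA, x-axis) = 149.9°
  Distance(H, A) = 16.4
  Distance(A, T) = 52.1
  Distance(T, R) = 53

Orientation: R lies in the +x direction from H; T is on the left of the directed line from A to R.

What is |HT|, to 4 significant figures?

49.34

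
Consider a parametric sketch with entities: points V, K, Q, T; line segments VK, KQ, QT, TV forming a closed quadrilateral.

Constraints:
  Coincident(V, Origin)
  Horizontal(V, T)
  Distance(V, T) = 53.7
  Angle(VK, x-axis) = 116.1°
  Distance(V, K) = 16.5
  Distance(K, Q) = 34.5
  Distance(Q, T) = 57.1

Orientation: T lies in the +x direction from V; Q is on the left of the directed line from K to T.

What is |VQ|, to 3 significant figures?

44.0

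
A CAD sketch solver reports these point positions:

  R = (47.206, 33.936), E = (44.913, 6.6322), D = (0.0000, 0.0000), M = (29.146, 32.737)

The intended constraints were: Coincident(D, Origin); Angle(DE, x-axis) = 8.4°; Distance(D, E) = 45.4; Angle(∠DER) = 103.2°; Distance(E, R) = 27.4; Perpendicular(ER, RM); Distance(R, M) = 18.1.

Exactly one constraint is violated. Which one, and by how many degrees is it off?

Perpendicular(ER, RM) — off by 8.60°.

D = (0.00, 0.00) ✓; DE at 8.400° ✓; |DE| = 45.40 ✓; ∠DER = 103.2° ✓; |ER| = 27.40 ✓; ∠(ER, RM) = 98.60° ✗; |RM| = 18.10 ✓.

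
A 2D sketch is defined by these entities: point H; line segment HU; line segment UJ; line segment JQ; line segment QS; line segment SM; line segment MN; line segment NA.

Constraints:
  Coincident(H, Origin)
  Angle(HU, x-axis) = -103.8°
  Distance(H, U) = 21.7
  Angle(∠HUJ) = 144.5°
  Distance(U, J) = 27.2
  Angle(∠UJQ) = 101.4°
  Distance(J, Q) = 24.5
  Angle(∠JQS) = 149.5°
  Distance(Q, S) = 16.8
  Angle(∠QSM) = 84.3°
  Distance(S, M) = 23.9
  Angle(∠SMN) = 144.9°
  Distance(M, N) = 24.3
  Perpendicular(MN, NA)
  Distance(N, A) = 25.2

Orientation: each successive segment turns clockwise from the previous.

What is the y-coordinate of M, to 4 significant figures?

-1.593

H is at the origin; HU runs at -103.8° with length 21.7, so U = (-5.176, -21.07). ∠HUJ = 144.5° gives UJ at -139.3° from the x-axis; with |UJ| = 27.2, J = (-25.80, -38.81). ∠UJQ = 101.4° gives JQ at 142.1° from the x-axis; with |JQ| = 24.5, Q = (-45.13, -23.76). ∠JQS = 149.5° gives QS at 111.6° from the x-axis; with |QS| = 16.8, S = (-51.31, -8.140). ∠QSM = 84.3° gives SM at 15.90° from the x-axis; with |SM| = 23.9, M = (-28.33, -1.593). So M.y = -1.593.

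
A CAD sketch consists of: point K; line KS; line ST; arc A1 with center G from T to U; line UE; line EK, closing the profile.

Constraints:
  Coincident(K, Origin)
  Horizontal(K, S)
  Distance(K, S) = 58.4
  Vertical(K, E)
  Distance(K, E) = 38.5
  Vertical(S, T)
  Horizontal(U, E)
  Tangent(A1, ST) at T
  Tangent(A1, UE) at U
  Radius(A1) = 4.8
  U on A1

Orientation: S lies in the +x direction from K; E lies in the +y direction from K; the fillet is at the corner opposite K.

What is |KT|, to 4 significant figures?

67.43

K is at the origin; KS is horizontal with |KS| = 58.4 and S on the +x side, so S = (58.40, 0.000). K and E share the same x with |KE| = 38.5 and E on the +y side, so E = (0.000, 38.50). The virtual corner opposite K is at (58.40, 38.50). Since A1 is tangent to ST there, GT ⟂ ST and since A1 is tangent to UE there, GU ⟂ UE, with radius 4.8, so the center G sits 4.8 in from both sides at G = (53.60, 33.70). That places the tangent points at T = (58.40, 33.70) on ST and U = (53.60, 38.50) on UE. Then |KT| = |T − K| = 67.43.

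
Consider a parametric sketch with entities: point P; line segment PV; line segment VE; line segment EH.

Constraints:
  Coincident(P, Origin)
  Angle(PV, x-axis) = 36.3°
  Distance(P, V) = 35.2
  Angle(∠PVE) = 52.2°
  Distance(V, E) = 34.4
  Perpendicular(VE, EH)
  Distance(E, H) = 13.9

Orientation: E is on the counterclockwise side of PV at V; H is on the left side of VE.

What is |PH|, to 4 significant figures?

18.92

P is at the origin; PV runs at 36.3° with length 35.2, so V = 35.2·(cos 36.3°, sin 36.3°) = (28.37, 20.84). ∠PVE = 52.2°, so VE runs at 36.3° + (180° − 52.2°) = 164.1° from the x-axis; with |VE| = 34.4, E = V + 34.4·(cos 164.1°, sin 164.1°) = (-4.715, 30.26). The perpendicularity gives EH at right angles to VE; with |EH| = 13.9 on the left of VE, H = E + 13.9·(-0.2740, -0.9617) = (-8.523, 16.89). Then |PH| = |H − P| = 18.92.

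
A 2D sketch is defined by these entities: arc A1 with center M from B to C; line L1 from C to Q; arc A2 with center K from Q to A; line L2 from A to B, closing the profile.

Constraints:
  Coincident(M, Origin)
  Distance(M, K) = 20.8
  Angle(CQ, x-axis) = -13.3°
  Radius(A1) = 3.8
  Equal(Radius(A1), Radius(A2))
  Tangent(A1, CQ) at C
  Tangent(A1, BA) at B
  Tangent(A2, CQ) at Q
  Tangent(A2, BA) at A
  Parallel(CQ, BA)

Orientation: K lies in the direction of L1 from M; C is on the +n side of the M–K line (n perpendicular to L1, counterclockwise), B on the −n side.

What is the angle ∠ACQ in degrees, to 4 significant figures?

20.07°

The slot axis is L1's direction at -13.3°, so u = (cos -13.3°, sin -13.3°) = (0.9732, -0.2300) and n = (−sin -13.3°, cos -13.3°) = (0.2300, 0.9732). M is at the origin and K lies 20.8 along u from M, so K = 20.8·u = (20.24, -4.785). Tangency of A1 to both parallel lines with radius 3.8 puts C and B at M ± 3.8·n: C = (0.8742, 3.698), B = (-0.8742, -3.698). Equal radii place Q and A the same way about K: Q = K + 3.8·n = (21.12, -1.087), A = K − 3.8·n = (19.37, -8.483). Then cos ∠ACQ = CA·CQ / (|CA||CQ|), giving 20.07°.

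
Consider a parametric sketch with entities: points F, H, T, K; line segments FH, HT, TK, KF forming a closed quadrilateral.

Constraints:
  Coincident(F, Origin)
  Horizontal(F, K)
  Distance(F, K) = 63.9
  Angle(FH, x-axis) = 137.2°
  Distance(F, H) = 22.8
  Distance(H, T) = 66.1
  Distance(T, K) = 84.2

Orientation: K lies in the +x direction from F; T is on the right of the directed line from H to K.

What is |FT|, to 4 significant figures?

49.61

F is at the origin; FK is horizontal with |FK| = 63.9 and K in +x, so K = (63.9, 0). FH runs at 137.2° with |FH| = 22.8, so H = (-16.73, 15.49). T is determined by |HT| = 66.1 and |TK| = 84.2 together: it lies at the intersection of circle(H, 66.1) and circle(K, 84.2). With |HK| = 82.10, the foot of the radical line on HK is 24.48 from H and the perpendicular offset is √(66.1² − 24.48²) = 61.40. Taking the right-of-HK solution: T = (-4.268, -49.42).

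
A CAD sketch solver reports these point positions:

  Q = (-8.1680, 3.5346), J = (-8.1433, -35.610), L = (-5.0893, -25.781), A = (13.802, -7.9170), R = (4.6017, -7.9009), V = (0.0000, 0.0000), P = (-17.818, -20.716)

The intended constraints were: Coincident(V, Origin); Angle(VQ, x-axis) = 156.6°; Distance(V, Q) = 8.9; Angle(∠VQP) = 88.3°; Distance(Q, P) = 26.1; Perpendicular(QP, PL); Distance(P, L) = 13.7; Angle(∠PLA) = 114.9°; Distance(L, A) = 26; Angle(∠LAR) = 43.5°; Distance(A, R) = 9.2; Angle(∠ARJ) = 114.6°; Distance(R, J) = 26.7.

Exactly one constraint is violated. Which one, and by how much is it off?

Distance(R, J) = 26.7 — off by 3.80.

V = (0.00, 0.00) ✓; VQ at 156.6° ✓; |VQ| = 8.900 ✓; ∠VQP = 88.30° ✓; |QP| = 26.10 ✓; ∠(QP, PL) = 90.00° ✓; |PL| = 13.70 ✓; ∠PLA = 114.9° ✓; |LA| = 26.00 ✓; ∠LAR = 43.50° ✓; |AR| = 9.200 ✓; ∠ARJ = 114.6° ✓; |RJ| = 30.50 ✗.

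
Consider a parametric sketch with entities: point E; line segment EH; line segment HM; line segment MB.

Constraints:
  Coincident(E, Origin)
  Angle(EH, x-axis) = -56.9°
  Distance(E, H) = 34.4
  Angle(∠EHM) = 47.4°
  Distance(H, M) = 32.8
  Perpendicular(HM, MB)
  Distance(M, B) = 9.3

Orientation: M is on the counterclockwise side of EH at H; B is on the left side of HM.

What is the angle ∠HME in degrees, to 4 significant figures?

69.40°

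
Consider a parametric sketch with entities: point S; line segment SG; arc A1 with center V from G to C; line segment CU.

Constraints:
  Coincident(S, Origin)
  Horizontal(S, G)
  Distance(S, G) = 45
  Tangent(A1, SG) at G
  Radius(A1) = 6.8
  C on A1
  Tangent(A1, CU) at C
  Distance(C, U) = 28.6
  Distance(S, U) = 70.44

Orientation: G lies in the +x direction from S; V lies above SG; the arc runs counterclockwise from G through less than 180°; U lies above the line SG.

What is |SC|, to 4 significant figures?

51.18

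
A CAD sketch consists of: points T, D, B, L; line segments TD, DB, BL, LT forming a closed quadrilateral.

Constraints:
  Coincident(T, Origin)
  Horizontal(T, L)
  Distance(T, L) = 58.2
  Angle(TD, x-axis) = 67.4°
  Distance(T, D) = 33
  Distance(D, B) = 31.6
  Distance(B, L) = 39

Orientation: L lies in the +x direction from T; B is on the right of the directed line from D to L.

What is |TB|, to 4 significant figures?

19.21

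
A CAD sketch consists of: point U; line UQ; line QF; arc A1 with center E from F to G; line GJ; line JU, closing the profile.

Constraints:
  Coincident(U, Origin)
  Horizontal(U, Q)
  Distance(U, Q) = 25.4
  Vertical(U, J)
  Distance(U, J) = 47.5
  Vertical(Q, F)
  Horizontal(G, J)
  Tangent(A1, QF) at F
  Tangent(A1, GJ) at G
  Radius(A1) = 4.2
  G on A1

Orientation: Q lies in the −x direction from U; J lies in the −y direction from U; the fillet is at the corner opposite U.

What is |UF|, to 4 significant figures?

50.20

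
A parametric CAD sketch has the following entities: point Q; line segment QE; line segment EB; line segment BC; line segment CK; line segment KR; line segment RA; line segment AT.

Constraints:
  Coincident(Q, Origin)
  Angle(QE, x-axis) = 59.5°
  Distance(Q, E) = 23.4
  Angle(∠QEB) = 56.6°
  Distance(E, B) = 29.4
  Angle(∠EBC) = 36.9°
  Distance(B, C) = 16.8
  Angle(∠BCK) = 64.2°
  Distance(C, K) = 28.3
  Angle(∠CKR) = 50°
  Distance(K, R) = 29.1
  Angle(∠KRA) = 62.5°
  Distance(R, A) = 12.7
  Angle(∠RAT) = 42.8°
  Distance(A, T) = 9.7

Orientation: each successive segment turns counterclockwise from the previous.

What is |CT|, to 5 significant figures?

19.926

Q is at the origin; QE runs at 59.5° with length 23.4, so E = (11.876, 20.162). ∠QEB = 56.6° gives EB at -177.10° from the x-axis; with |EB| = 29.4, B = (-17.486, 18.675). ∠EBC = 36.9° gives BC at -34.000° from the x-axis; with |BC| = 16.8, C = (-3.5581, 9.2802). ∠BCK = 64.2° gives CK at 81.800° from the x-axis; with |CK| = 28.3, K = (0.47828, 37.291). ∠CKR = 50.0° gives KR at -148.20° from the x-axis; with |KR| = 29.1, R = (-24.254, 21.957). ∠KRA = 62.5° gives RA at -30.700° from the x-axis; with |RA| = 12.7, A = (-13.333, 15.473). ∠RAT = 42.8° gives AT at 106.50° from the x-axis; with |AT| = 9.7, T = (-16.088, 24.773). Then |CT| = |T − C| = 19.926.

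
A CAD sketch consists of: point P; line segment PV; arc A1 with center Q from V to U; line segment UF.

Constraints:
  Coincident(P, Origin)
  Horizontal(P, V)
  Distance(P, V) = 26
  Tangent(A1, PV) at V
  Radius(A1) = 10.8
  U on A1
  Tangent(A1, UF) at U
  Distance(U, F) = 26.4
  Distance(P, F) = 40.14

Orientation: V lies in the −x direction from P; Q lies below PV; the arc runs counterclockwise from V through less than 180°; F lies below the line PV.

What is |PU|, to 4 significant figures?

38.38

P is at the origin; PV is horizontal with |PV| = 26.0 and V on the −x side, so V = (-26.00, 0.000). A1 meets PV tangentially, so QV is at right angles to PV, so Q = V + (0, -10.8) = (-26.00, -10.80). Since QU ⟂ UF (tangency), |QF| = √(10.8² + 26.4²) = 28.52 regardless of where U sits on A1. So F lies on both circle(P, 40.14) and circle(Q, 28.52); the below-PV intersection is F = (-15.14, -37.18). U is the foot of the tangent from F: U = (-33.69, -18.39).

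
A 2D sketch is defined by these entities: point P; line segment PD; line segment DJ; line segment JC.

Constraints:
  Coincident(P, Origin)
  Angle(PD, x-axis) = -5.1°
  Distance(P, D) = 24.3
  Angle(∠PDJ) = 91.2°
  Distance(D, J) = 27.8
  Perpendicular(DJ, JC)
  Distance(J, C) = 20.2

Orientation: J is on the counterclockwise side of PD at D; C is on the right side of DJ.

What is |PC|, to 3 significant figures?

52.7

P is at the origin; PD runs at -5.1° with length 24.3, so D = 24.3·(cos -5.1°, sin -5.1°) = (24.2, -2.16). ∠PDJ = 91.2°, so DJ runs at -5.1° + (180° − 91.2°) = 83.7° from the x-axis; with |DJ| = 27.8, J = D + 27.8·(cos 83.7°, sin 83.7°) = (27.3, 25.5). The perpendicularity gives JC at right angles to DJ; with |JC| = 20.2 on the right of DJ, C = J + 20.2·(0.994, -0.110) = (47.3, 23.3). Then |PC| = |C − P| = 52.7.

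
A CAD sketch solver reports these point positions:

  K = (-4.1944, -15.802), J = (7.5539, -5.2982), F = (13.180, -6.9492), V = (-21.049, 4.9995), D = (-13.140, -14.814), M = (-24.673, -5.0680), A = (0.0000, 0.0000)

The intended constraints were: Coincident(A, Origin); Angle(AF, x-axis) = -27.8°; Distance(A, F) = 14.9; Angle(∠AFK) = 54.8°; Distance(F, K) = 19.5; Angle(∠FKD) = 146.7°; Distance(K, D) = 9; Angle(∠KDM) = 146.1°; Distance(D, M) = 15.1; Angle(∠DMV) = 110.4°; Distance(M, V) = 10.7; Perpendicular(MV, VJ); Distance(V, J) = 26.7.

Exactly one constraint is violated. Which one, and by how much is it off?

Distance(V, J) = 26.7 — off by 3.70.

A = (0.00, 0.00) ✓; AF at -27.80° ✓; |AF| = 14.90 ✓; ∠AFK = 54.80° ✓; |FK| = 19.50 ✓; ∠FKD = 146.7° ✓; |KD| = 9.000 ✓; ∠KDM = 146.1° ✓; |DM| = 15.10 ✓; ∠DMV = 110.4° ✓; |MV| = 10.70 ✓; ∠(MV, VJ) = 90.00° ✓; |VJ| = 30.40 ✗.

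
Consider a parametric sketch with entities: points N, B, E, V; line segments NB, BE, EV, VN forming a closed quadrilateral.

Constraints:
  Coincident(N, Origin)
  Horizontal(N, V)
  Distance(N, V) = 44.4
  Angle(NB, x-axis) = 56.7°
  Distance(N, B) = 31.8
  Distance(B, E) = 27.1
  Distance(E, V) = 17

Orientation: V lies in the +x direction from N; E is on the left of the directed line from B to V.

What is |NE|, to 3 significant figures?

46.0

Checks: |BE| = 27.10 ✓; |EV| = 17.00 ✓.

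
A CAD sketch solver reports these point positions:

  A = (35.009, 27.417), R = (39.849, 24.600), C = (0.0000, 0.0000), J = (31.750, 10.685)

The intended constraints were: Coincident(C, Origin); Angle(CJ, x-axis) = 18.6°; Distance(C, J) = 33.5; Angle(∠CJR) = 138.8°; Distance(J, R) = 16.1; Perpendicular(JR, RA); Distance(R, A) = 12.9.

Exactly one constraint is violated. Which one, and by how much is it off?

Distance(R, A) = 12.9 — off by 7.30.

C = (0.00, 0.00) ✓; CJ at 18.60° ✓; |CJ| = 33.50 ✓; ∠CJR = 138.8° ✓; |JR| = 16.10 ✓; ∠(JR, RA) = 90.00° ✓; |RA| = 5.600 ✗.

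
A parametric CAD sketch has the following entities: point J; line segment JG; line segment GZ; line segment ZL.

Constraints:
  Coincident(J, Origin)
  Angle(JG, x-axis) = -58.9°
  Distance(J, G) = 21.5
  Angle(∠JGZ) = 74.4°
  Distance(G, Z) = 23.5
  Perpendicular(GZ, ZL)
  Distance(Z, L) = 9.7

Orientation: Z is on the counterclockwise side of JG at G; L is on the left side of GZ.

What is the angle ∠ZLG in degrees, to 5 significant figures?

67.571°

J is at the origin; JG runs at -58.9° with length 21.5, so G = 21.5·(cos -58.9°, sin -58.9°) = (11.105, -18.410). ∠JGZ = 74.4°, so GZ runs at -58.9° + (180° − 74.4°) = 46.700° from the x-axis; with |GZ| = 23.5, Z = G + 23.5·(cos 46.700°, sin 46.700°) = (27.222, -1.3071). GZ is perpendicular to ZL; with |ZL| = 9.7 on the left of GZ, L = Z + 9.7·(-0.72777, 0.68582) = (20.163, 5.3454). Then cos ∠ZLG = LZ·LG / (|LZ||LG|), giving 67.571°.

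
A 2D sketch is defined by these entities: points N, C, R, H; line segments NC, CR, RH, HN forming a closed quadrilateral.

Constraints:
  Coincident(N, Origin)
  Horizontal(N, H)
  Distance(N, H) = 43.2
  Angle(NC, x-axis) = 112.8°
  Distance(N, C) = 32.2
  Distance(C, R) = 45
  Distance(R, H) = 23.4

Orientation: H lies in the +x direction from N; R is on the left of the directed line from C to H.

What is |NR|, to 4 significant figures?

37.49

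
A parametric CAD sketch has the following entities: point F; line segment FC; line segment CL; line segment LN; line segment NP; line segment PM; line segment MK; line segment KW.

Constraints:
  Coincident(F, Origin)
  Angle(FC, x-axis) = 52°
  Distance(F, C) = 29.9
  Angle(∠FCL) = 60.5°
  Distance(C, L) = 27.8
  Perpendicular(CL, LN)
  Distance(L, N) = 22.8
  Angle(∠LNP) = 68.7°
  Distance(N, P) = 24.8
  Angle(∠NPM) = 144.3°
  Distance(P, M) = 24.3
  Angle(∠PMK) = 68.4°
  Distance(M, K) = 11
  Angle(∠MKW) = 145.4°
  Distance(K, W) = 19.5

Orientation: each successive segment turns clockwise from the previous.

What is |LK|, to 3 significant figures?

27.0

F is at the origin; FC runs at 52.0° with length 29.9, so C = (18.4, 23.6). ∠FCL = 60.5° gives CL at -67.5° from the x-axis; with |CL| = 27.8, L = (29.0, -2.12). CL is perpendicular to LN, so LN runs at -158°; with |LN| = 22.8, N = (7.98, -10.8). ∠LNP = 68.7° gives NP at 91.2° from the x-axis; with |NP| = 24.8, P = (7.46, 13.9). ∠NPM = 144.3° gives PM at 55.5° from the x-axis; with |PM| = 24.3, M = (21.2, 34.0). ∠PMK = 68.4° gives MK at -56.1° from the x-axis; with |MK| = 11.0, K = (27.4, 24.8). Then |LK| = |K − L| = 27.0.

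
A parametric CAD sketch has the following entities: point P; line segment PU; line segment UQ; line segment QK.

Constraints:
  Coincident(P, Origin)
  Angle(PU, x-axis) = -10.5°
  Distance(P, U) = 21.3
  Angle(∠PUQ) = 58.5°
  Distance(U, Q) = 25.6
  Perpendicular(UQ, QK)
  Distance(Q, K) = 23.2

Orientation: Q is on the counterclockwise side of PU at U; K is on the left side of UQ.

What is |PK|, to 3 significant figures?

15.3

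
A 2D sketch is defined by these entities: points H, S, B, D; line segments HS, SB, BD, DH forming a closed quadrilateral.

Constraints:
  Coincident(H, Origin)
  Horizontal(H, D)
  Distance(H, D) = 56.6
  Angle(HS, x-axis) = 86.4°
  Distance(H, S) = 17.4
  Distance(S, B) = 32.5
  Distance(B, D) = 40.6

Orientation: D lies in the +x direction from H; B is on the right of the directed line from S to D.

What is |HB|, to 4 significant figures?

20.47

H is at the origin; H and D share the same y with |HD| = 56.6 and D in +x, so D = (56.6, 0). HS runs at 86.4° with |HS| = 17.4, so S = (1.093, 17.37). B is determined by |SB| = 32.5 and |BD| = 40.6 together: it lies at the intersection of circle(S, 32.5) and circle(D, 40.6). With |SD| = 58.16, the foot of the radical line on SD is 23.99 from S and the perpendicular offset is √(32.5² − 23.99²) = 21.93. Taking the right-of-SD solution: B = (17.44, -10.72).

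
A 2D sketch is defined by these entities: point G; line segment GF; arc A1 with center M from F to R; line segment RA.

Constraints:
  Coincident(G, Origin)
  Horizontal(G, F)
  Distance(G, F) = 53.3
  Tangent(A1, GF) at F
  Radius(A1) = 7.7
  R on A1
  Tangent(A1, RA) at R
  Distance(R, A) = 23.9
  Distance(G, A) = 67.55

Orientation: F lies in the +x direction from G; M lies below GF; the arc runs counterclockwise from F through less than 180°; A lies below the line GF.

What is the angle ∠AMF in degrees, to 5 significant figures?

165.78°

G is at the origin; G and F share the same y with |GF| = 53.3 and F on the +x side, so F = (53.300, 0.0000). Tangency of A1 to GF means the radius MF is perpendicular to GF, so M = F + (0, -7.7) = (53.300, -7.7000). Since MR ⟂ RA (tangency), |MA| = √(7.7² + 23.9²) = 25.110 regardless of where R sits on A1. So A lies on both circle(G, 67.55) and circle(M, 25.110); the below-GF intersection is A = (59.468, -32.040). R is the foot of the tangent from A: R = (46.776, -11.789).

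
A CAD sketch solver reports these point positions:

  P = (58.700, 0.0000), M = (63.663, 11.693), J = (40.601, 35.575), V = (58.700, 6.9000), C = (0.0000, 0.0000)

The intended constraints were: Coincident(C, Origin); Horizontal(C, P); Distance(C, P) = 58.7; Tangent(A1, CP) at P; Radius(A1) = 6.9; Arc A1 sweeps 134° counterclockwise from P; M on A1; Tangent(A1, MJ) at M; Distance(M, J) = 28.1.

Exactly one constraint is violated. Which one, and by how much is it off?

Distance(M, J) = 28.1 — off by 5.10.

C = (0.00, 0.00) ✓; C.y = 0.00, P.y = 0.00 ✓; |CP| = 58.70 ✓; ∠(VP, PC) = 90.00° ✓; |VP| = 6.900 ✓; bearing(V→M) − bearing(V→P) = 134.0° ✓; |VM| = 6.900 ✓; ∠(VM, MJ) = 90.00° ✓; |MJ| = 33.20 ✗.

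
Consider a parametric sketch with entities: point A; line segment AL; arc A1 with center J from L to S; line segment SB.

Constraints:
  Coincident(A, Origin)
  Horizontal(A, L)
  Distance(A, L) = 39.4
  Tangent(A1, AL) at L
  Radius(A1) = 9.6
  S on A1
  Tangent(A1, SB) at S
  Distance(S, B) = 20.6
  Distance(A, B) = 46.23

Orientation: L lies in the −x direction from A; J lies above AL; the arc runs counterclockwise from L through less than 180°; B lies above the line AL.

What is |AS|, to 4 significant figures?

32.04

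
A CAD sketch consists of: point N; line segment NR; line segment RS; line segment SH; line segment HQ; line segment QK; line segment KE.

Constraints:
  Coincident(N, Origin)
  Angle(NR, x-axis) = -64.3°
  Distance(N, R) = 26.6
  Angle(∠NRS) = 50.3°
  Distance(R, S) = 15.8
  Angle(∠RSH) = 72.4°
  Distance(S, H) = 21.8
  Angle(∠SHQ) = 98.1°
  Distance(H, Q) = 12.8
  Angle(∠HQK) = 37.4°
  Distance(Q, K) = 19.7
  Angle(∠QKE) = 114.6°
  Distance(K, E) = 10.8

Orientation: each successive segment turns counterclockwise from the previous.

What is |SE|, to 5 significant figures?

17.392

∠HQK = 37.4° gives QK at 37.500° from the x-axis; with |QK| = 19.7, K = (8.7697, -7.3114). ∠QKE = 114.6° gives KE at 102.90° from the x-axis; with |KE| = 10.8, E = (6.3586, 3.2160). Then |SE| = |E − S| = 17.392.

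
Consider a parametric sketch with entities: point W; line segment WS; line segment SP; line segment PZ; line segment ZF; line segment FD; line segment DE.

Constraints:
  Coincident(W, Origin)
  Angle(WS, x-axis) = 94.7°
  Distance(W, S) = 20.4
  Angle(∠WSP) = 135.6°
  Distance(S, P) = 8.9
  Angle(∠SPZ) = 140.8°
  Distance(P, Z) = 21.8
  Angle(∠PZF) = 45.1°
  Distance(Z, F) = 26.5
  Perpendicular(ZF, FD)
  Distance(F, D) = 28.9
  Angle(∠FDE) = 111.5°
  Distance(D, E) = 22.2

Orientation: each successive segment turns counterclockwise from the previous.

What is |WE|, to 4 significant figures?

47.90

W is at the origin; WS runs at 94.7° with length 20.4, so S = (-1.672, 20.33). ∠WSP = 135.6° gives SP at 139.1° from the x-axis; with |SP| = 8.9, P = (-8.399, 26.16). ∠SPZ = 140.8° gives PZ at 178.3° from the x-axis; with |PZ| = 21.8, Z = (-30.19, 26.81). ∠PZF = 45.1° gives ZF at -46.80° from the x-axis; with |ZF| = 26.5, F = (-12.05, 7.488). ZF is perpendicular to FD, so FD runs at 43.20°; with |FD| = 28.9, D = (9.019, 27.27). ∠FDE = 111.5° gives DE at 111.7° from the x-axis; with |DE| = 22.2, E = (0.8103, 47.90). Then |WE| = |E − W| = 47.90.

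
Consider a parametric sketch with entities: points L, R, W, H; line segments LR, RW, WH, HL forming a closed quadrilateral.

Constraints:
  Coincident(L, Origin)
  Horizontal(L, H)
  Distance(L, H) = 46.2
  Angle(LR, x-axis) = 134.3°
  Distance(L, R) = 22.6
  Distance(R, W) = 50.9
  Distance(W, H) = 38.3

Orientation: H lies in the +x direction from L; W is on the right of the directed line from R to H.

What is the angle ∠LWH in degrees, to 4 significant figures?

86.20°

Checks: |RW| = 50.90 ✓; |WH| = 38.30 ✓.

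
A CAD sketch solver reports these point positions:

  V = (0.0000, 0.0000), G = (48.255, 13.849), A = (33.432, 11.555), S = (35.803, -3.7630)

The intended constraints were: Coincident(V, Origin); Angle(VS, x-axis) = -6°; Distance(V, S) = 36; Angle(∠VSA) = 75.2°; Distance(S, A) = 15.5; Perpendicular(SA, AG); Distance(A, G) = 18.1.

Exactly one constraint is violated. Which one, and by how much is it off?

Distance(A, G) = 18.1 — off by 3.10.

V = (0.00, 0.00) ✓; VS at -6.000° ✓; |VS| = 36.00 ✓; ∠VSA = 75.20° ✓; |SA| = 15.50 ✓; ∠(SA, AG) = 90.00° ✓; |AG| = 15.00 ✗.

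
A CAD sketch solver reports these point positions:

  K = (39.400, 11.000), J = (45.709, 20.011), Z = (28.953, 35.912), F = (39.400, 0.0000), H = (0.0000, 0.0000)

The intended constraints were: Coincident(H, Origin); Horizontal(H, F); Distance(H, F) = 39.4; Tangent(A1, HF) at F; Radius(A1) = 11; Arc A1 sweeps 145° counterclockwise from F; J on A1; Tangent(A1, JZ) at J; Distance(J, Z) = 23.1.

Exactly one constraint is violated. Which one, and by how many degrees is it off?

Tangent(A1, JZ) at J — off by 8.50°.

H = (0.00, 0.00) ✓; H.y = 0.00, F.y = 0.00 ✓; |HF| = 39.40 ✓; ∠(KF, FH) = 90.00° ✓; |KF| = 11.00 ✓; bearing(K→J) − bearing(K→F) = 145.0° ✓; |KJ| = 11.00 ✓; ∠(KJ, JZ) = 98.50° ✗; |JZ| = 23.10 ✓.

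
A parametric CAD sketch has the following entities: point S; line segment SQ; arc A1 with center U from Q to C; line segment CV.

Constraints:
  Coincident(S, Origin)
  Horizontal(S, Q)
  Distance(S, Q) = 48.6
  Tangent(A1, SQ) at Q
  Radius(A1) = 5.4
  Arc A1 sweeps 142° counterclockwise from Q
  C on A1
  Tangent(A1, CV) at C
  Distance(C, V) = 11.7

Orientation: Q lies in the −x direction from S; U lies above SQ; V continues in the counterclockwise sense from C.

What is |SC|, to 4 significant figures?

46.29

S is at the origin; S and Q share the same y with |SQ| = 48.6 and Q on the −x side, so Q = (-48.60, 0.000). The tangent condition forces UQ to be normal to SQ, so U = Q + (0, 5.4) = (-48.60, 5.400). On A1, Q sits at bearing -90° from U; a 142° counterclockwise sweep puts C at bearing 52°, so C = U + 5.4·(cos 52°, sin 52°) = (-45.28, 9.655). Then |SC| = |C − S| = 46.29.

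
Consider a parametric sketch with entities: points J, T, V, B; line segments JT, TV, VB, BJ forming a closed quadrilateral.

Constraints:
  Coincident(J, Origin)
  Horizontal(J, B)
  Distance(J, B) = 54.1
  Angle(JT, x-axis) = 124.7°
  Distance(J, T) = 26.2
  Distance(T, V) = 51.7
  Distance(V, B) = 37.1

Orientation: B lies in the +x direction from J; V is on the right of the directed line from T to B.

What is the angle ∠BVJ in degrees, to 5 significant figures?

116.64°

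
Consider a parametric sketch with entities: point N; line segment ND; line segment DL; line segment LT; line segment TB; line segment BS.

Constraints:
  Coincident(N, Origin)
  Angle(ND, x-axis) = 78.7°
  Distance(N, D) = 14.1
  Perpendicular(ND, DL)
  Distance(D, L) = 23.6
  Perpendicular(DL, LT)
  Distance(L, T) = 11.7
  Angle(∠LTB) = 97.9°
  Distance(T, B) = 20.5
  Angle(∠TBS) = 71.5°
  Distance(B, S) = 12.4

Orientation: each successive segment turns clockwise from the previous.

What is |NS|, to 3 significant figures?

13.0

∠LTB = 97.9° gives TB at 177° from the x-axis; with |TB| = 20.5, B = (3.15, -1.06). ∠TBS = 71.5° gives BS at 68.1° from the x-axis; with |BS| = 12.4, S = (7.77, 10.5). Then |NS| = |S − N| = 13.0.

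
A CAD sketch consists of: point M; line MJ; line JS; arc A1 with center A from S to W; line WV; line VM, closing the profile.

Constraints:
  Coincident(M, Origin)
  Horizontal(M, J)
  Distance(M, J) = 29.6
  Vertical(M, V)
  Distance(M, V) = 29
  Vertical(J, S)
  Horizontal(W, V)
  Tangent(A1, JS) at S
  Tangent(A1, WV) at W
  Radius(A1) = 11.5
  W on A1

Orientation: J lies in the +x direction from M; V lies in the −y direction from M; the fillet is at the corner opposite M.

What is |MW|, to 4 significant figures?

34.18

M is at the origin; M and J share the same y with |MJ| = 29.6 and J on the +x side, so J = (29.60, 0.000). M and V share the same x with |MV| = 29.0 and V on the −y side, so V = (0.000, -29.00). The virtual corner opposite M is at (29.60, -29.00). Tangency of A1 to JS means the radius AS is perpendicular to JS and A1 meets WV tangentially, so AW is at right angles to WV, with radius 11.5, so the center A sits 11.5 in from both sides at A = (18.10, -17.50). That places the tangent points at S = (29.60, -17.50) on JS and W = (18.10, -29.00) on WV. Then |MW| = |W − M| = 34.18.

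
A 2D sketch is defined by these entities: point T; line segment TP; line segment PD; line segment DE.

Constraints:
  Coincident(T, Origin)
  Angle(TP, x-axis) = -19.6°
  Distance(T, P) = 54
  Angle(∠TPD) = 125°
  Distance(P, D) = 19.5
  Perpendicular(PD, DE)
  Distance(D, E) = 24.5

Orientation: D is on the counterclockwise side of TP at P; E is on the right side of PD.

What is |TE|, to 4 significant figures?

85.28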